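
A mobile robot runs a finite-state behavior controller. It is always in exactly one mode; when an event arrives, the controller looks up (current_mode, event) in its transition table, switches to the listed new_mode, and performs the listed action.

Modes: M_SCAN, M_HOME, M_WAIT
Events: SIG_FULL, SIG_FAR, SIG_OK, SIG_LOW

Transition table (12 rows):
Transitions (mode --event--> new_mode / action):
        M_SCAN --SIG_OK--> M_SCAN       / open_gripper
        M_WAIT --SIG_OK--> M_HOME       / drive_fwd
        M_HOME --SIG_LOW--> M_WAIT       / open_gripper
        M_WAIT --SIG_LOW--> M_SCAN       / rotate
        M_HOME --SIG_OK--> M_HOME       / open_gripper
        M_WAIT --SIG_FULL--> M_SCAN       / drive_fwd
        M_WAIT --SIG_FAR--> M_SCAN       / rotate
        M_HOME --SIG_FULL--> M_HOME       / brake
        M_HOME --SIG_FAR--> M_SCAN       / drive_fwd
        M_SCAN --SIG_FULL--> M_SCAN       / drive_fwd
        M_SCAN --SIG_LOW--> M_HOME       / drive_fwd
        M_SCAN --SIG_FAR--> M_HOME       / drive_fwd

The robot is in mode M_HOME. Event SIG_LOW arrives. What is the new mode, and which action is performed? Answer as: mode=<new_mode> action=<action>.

mode=M_WAIT action=open_gripper

current mode = M_HOME; filter table to that mode:
  (M_HOME, SIG_LOW) → (M_WAIT, open_gripper)  ← event matches
  (M_HOME, SIG_OK) → (M_HOME, open_gripper)
  (M_HOME, SIG_FULL) → (M_HOME, brake)
  (M_HOME, SIG_FAR) → (M_SCAN, drive_fwd)
event = SIG_LOW selects (M_WAIT, open_gripper)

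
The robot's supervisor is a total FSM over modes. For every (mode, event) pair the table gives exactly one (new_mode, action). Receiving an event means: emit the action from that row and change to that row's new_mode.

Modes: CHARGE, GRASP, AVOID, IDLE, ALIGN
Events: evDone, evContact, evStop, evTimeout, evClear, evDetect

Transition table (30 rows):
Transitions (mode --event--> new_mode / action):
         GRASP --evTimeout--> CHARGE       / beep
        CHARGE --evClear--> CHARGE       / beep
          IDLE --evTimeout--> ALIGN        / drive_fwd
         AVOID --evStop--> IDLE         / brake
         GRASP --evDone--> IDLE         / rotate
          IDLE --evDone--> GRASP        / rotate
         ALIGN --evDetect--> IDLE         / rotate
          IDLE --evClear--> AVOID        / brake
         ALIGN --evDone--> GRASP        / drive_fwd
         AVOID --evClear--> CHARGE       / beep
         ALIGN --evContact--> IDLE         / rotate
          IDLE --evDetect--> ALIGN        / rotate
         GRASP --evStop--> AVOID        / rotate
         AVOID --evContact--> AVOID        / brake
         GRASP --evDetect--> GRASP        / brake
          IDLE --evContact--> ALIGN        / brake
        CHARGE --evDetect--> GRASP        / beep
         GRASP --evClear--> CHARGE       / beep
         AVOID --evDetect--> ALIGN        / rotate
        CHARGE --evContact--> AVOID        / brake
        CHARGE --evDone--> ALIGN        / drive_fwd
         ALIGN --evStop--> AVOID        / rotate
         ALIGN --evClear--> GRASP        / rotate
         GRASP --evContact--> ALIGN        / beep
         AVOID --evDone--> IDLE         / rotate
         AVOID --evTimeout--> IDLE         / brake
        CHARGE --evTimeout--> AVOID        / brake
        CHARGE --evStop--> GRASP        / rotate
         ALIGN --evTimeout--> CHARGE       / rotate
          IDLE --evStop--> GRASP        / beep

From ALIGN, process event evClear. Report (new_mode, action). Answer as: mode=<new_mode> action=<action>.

mode=GRASP action=rotate

current mode = ALIGN; filter table to that mode:
  (ALIGN, evDetect) → (IDLE, rotate)
  (ALIGN, evDone) → (GRASP, drive_fwd)
  (ALIGN, evContact) → (IDLE, rotate)
  (ALIGN, evStop) → (AVOID, rotate)
  (ALIGN, evClear) → (GRASP, rotate)  ← event matches
  (ALIGN, evTimeout) → (CHARGE, rotate)
event = evClear selects (GRASP, rotate)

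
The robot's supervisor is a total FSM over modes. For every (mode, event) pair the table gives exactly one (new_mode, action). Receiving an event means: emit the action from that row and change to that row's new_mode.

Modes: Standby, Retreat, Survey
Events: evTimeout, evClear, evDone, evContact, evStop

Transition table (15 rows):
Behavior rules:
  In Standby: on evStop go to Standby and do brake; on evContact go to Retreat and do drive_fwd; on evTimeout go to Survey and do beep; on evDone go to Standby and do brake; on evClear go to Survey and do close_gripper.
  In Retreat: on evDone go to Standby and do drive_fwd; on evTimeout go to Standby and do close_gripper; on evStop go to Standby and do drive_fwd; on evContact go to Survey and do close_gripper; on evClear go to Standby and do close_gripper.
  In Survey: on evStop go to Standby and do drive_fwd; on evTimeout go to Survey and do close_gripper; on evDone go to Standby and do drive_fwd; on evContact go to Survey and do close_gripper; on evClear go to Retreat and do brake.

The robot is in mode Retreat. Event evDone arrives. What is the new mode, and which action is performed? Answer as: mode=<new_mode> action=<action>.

current mode = Retreat; filter table to that mode:
  (Retreat, evDone) → (Standby, drive_fwd)  ← event matches
  (Retreat, evTimeout) → (Standby, close_gripper)
  (Retreat, evStop) → (Standby, drive_fwd)
  (Retreat, evContact) → (Survey, close_gripper)
  (Retreat, evClear) → (Standby, close_gripper)
event = evDone selects (Standby, drive_fwd)

mode=Standby action=drive_fwd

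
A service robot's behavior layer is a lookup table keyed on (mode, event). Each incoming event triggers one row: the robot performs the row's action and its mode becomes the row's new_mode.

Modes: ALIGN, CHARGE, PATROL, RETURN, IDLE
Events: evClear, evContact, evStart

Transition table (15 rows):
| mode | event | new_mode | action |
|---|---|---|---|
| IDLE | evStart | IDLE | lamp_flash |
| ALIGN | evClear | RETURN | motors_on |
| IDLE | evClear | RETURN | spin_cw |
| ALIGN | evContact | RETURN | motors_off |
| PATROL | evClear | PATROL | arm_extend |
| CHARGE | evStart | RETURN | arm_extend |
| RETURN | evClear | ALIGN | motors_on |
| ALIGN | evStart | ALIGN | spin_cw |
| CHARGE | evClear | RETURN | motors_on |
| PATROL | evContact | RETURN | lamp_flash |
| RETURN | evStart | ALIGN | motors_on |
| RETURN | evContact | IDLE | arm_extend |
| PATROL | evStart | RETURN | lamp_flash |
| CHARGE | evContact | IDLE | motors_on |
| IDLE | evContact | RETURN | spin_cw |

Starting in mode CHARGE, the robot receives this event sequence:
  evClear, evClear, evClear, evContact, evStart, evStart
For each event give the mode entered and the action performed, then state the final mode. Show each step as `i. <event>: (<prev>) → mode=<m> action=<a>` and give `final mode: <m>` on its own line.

1. evClear: (CHARGE) → mode=RETURN action=motors_on
2. evClear: (RETURN) → mode=ALIGN action=motors_on
3. evClear: (ALIGN) → mode=RETURN action=motors_on
4. evContact: (RETURN) → mode=IDLE action=arm_extend
5. evStart: (IDLE) → mode=IDLE action=lamp_flash
6. evStart: (IDLE) → mode=IDLE action=lamp_flash

final mode: IDLE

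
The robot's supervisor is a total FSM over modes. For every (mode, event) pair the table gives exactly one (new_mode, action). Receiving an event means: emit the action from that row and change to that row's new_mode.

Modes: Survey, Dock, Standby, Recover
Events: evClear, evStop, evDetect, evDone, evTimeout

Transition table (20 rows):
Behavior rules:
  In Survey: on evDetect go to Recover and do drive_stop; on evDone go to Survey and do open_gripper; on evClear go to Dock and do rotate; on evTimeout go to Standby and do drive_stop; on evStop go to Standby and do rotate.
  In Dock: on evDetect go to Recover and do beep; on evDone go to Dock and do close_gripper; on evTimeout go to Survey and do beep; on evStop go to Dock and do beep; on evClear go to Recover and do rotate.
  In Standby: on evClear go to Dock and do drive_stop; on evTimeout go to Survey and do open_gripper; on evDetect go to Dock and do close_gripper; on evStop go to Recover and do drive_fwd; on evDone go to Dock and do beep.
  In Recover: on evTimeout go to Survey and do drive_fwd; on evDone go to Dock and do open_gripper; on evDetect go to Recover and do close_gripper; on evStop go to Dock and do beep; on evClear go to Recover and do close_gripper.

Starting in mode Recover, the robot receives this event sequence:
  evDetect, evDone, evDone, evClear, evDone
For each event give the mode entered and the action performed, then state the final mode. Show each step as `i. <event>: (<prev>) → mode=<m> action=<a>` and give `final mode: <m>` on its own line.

1. evDetect: (Recover) → mode=Recover action=close_gripper
2. evDone: (Recover) → mode=Dock action=open_gripper
3. evDone: (Dock) → mode=Dock action=close_gripper
4. evClear: (Dock) → mode=Recover action=rotate
5. evDone: (Recover) → mode=Dock action=open_gripper

final mode: Dock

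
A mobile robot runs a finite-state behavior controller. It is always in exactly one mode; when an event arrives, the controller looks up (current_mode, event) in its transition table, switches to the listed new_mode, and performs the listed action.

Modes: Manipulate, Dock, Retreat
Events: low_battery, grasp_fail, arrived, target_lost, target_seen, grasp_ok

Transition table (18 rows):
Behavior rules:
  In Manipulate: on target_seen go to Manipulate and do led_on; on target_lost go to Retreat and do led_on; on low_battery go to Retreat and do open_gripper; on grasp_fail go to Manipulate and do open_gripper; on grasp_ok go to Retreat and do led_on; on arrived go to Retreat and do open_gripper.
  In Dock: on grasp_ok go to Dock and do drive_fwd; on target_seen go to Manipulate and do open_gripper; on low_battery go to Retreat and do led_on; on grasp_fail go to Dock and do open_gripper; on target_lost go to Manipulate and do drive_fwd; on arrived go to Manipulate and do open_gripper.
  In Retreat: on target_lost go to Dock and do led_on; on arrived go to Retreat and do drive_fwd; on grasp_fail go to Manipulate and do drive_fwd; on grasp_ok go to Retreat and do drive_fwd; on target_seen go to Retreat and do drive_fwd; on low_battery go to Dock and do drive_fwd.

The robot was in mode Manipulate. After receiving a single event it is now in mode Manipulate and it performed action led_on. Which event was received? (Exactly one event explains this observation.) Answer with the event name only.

target_seen

try low_battery: (Manipulate, low_battery) → (Retreat, open_gripper)
try grasp_fail: (Manipulate, grasp_fail) → (Manipulate, open_gripper)
try arrived: (Manipulate, arrived) → (Retreat, open_gripper)
try target_lost: (Manipulate, target_lost) → (Retreat, led_on)
try target_seen: (Manipulate, target_seen) → (Manipulate, led_on)  ← matches
try grasp_ok: (Manipulate, grasp_ok) → (Retreat, led_on)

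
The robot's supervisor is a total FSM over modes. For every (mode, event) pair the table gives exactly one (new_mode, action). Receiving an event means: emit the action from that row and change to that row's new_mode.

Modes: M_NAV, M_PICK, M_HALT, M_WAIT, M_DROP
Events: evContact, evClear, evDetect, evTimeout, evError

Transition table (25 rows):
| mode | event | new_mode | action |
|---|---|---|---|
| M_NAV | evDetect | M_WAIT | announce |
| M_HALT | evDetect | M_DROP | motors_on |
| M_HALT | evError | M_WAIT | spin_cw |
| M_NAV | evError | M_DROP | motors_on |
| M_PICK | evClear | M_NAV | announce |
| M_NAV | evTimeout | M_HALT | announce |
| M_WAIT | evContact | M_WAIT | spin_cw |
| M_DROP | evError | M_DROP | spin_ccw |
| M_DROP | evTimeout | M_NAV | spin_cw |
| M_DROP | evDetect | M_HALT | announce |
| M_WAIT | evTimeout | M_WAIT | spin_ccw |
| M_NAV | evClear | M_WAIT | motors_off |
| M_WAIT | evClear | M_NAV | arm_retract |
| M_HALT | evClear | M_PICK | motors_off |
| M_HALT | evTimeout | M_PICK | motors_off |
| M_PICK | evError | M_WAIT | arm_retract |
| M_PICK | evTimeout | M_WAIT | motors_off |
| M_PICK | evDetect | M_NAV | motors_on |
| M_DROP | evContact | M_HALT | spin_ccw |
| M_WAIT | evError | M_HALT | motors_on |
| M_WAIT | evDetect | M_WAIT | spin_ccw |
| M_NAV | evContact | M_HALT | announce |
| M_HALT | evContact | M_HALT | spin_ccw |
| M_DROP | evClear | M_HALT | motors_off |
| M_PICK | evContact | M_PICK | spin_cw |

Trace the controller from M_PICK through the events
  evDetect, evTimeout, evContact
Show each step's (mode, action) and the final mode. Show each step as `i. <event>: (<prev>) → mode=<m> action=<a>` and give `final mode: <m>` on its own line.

final mode: M_HALT

1. evDetect: (M_PICK) → mode=M_NAV action=motors_on
2. evTimeout: (M_NAV) → mode=M_HALT action=announce
3. evContact: (M_HALT) → mode=M_HALT action=spin_ccw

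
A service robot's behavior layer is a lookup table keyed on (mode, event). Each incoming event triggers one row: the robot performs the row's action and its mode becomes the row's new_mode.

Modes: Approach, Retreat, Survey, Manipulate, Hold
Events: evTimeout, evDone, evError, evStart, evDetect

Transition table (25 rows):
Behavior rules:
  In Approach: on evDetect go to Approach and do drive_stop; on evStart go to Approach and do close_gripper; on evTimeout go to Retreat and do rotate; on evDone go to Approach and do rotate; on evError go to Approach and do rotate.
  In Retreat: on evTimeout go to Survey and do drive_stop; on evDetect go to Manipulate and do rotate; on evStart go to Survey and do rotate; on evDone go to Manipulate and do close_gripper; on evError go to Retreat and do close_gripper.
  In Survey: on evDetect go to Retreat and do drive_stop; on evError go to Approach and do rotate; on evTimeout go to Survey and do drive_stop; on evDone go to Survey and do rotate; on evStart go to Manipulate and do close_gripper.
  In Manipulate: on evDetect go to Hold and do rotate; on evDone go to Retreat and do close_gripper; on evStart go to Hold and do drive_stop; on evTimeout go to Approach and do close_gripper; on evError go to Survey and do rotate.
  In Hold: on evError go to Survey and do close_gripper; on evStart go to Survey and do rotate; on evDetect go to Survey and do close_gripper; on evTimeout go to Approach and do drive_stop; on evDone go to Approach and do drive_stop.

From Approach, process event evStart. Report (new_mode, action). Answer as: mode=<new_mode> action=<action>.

current mode = Approach; filter table to that mode:
  (Approach, evDetect) → (Approach, drive_stop)
  (Approach, evStart) → (Approach, close_gripper)  ← event matches
  (Approach, evTimeout) → (Retreat, rotate)
  (Approach, evDone) → (Approach, rotate)
  (Approach, evError) → (Approach, rotate)
event = evStart selects (Approach, close_gripper)

mode=Approach action=close_gripper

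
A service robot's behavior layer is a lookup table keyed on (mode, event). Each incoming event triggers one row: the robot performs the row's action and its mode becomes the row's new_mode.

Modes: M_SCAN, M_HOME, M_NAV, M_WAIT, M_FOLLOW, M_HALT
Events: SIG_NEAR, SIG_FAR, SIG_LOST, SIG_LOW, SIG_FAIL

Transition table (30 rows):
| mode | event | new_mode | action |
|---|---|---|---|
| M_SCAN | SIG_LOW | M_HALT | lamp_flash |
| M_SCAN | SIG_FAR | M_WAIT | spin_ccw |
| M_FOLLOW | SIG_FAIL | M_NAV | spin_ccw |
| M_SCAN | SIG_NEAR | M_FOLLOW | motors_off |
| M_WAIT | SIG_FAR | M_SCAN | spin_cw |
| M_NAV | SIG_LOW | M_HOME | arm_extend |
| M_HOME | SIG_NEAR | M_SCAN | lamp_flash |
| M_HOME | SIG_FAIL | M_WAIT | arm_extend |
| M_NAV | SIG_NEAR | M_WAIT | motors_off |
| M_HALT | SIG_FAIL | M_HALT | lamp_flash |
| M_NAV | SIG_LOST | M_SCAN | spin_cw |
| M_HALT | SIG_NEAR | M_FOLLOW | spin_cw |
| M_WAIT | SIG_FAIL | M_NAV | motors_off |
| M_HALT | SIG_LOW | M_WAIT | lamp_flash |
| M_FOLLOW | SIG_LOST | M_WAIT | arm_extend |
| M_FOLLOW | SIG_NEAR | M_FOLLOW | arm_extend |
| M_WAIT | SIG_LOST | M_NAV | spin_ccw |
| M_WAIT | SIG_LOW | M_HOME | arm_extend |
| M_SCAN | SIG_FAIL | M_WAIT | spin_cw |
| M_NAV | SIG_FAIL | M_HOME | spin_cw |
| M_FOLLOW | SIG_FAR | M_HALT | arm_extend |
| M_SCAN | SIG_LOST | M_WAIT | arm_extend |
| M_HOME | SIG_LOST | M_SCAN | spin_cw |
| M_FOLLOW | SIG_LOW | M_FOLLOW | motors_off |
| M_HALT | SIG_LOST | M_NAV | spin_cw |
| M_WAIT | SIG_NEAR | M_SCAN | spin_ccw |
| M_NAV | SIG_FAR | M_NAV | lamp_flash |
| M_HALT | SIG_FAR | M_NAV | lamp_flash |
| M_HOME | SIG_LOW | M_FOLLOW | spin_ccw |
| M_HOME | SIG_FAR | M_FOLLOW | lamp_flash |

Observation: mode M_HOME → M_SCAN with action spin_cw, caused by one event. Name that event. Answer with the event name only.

try SIG_NEAR: (M_HOME, SIG_NEAR) → (M_SCAN, lamp_flash)
try SIG_FAR: (M_HOME, SIG_FAR) → (M_FOLLOW, lamp_flash)
try SIG_LOST: (M_HOME, SIG_LOST) → (M_SCAN, spin_cw)  ← matches
try SIG_LOW: (M_HOME, SIG_LOW) → (M_FOLLOW, spin_ccw)
try SIG_FAIL: (M_HOME, SIG_FAIL) → (M_WAIT, arm_extend)

SIG_LOST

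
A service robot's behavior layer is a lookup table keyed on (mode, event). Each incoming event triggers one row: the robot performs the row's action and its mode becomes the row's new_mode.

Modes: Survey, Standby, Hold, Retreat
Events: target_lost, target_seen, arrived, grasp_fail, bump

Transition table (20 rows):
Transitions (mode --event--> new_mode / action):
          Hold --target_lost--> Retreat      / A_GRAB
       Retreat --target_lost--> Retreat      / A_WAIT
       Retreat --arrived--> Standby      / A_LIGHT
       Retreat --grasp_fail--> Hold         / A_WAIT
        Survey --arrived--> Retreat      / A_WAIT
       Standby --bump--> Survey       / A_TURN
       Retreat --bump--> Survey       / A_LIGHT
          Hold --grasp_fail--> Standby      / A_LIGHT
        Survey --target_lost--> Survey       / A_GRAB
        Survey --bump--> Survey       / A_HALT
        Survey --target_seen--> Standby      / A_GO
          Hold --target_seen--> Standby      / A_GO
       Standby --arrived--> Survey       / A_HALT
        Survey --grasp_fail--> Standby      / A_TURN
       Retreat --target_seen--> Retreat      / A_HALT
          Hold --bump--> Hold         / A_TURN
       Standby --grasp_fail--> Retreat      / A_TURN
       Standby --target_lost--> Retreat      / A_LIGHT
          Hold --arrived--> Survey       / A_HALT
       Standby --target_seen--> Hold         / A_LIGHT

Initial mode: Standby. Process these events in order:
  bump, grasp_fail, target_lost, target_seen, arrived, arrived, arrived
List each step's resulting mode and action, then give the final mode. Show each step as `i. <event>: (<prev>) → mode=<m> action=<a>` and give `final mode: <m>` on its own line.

final mode: Retreat

1. bump: (Standby) → mode=Survey action=A_TURN
2. grasp_fail: (Survey) → mode=Standby action=A_TURN
3. target_lost: (Standby) → mode=Retreat action=A_LIGHT
4. target_seen: (Retreat) → mode=Retreat action=A_HALT
5. arrived: (Retreat) → mode=Standby action=A_LIGHT
6. arrived: (Standby) → mode=Survey action=A_HALT
7. arrived: (Survey) → mode=Retreat action=A_WAIT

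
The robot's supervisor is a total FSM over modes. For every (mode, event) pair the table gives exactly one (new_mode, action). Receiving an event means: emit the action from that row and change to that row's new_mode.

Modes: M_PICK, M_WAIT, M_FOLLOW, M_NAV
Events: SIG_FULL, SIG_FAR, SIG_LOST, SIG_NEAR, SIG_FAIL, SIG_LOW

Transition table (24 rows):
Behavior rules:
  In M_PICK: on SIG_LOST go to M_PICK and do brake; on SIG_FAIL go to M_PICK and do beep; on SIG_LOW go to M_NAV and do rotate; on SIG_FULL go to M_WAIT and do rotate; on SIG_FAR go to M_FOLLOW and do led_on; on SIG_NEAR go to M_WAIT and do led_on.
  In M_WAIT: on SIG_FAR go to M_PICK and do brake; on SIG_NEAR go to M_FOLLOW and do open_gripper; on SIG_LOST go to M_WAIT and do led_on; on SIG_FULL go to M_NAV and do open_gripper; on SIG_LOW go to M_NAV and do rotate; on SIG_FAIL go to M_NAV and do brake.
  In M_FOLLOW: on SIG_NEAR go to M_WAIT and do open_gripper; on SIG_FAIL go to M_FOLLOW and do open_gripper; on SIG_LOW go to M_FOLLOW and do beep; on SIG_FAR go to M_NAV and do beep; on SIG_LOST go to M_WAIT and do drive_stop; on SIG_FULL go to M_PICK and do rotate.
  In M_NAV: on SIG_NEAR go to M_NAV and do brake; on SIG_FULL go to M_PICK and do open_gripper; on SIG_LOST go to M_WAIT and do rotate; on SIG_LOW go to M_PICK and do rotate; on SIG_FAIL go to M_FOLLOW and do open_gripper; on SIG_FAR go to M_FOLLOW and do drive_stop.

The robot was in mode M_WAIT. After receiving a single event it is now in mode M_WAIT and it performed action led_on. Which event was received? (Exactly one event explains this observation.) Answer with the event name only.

SIG_LOST

try SIG_FULL: (M_WAIT, SIG_FULL) → (M_NAV, open_gripper)
try SIG_FAR: (M_WAIT, SIG_FAR) → (M_PICK, brake)
try SIG_LOST: (M_WAIT, SIG_LOST) → (M_WAIT, led_on)  ← matches
try SIG_NEAR: (M_WAIT, SIG_NEAR) → (M_FOLLOW, open_gripper)
try SIG_FAIL: (M_WAIT, SIG_FAIL) → (M_NAV, brake)
try SIG_LOW: (M_WAIT, SIG_LOW) → (M_NAV, rotate)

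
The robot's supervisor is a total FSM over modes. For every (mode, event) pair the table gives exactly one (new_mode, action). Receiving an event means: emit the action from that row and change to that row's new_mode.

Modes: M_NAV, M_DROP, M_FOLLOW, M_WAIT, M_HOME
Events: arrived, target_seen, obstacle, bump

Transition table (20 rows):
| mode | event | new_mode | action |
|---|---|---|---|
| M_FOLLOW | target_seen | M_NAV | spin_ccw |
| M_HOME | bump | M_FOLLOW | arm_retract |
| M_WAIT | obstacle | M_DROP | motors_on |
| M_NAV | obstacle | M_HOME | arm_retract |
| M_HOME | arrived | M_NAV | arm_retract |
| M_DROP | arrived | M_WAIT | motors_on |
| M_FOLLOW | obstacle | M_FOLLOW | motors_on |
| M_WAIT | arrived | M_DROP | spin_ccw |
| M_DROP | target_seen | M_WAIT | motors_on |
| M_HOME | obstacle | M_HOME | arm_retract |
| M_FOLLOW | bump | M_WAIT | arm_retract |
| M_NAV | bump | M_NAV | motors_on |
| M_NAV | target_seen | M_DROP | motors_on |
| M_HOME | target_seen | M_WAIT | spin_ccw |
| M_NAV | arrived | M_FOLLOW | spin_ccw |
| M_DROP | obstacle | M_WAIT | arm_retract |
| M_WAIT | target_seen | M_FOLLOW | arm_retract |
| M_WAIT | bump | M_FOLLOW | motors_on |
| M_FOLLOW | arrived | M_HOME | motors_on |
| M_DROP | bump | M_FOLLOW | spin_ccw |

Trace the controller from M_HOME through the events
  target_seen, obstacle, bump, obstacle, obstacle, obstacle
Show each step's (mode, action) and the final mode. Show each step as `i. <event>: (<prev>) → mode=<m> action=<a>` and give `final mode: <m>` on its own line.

final mode: M_FOLLOW

1. target_seen: (M_HOME) → mode=M_WAIT action=spin_ccw
2. obstacle: (M_WAIT) → mode=M_DROP action=motors_on
3. bump: (M_DROP) → mode=M_FOLLOW action=spin_ccw
4. obstacle: (M_FOLLOW) → mode=M_FOLLOW action=motors_on
5. obstacle: (M_FOLLOW) → mode=M_FOLLOW action=motors_on
6. obstacle: (M_FOLLOW) → mode=M_FOLLOW action=motors_on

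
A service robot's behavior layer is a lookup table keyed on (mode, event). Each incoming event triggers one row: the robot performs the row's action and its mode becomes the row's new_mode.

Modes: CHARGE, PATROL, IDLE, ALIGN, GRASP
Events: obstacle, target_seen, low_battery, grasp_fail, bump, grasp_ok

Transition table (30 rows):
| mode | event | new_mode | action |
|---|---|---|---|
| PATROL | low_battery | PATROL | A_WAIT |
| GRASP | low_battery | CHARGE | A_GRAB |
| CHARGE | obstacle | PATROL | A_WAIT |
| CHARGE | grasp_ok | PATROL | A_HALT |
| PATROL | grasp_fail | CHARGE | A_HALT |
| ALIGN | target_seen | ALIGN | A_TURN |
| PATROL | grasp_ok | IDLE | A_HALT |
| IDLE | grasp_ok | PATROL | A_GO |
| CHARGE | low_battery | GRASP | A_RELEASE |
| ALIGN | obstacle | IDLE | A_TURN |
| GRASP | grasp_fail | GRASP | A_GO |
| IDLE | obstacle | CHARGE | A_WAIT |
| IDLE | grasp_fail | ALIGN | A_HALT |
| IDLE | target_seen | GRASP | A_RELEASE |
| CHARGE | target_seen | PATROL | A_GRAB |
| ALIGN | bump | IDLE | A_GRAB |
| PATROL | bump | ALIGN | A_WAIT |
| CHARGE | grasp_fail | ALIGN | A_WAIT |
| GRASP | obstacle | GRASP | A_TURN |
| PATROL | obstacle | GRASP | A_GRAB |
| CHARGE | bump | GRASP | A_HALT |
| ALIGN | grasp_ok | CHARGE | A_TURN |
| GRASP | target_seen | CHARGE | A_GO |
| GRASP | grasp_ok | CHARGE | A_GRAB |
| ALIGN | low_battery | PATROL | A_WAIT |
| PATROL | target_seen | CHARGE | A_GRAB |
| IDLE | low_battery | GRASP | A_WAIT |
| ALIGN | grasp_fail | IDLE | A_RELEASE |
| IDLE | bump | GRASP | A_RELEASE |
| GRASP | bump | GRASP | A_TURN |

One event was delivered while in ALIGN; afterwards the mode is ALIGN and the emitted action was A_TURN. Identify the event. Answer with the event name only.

try obstacle: (ALIGN, obstacle) → (IDLE, A_TURN)
try target_seen: (ALIGN, target_seen) → (ALIGN, A_TURN)  ← matches
try low_battery: (ALIGN, low_battery) → (PATROL, A_WAIT)
try grasp_fail: (ALIGN, grasp_fail) → (IDLE, A_RELEASE)
try bump: (ALIGN, bump) → (IDLE, A_GRAB)
try grasp_ok: (ALIGN, grasp_ok) → (CHARGE, A_TURN)

target_seen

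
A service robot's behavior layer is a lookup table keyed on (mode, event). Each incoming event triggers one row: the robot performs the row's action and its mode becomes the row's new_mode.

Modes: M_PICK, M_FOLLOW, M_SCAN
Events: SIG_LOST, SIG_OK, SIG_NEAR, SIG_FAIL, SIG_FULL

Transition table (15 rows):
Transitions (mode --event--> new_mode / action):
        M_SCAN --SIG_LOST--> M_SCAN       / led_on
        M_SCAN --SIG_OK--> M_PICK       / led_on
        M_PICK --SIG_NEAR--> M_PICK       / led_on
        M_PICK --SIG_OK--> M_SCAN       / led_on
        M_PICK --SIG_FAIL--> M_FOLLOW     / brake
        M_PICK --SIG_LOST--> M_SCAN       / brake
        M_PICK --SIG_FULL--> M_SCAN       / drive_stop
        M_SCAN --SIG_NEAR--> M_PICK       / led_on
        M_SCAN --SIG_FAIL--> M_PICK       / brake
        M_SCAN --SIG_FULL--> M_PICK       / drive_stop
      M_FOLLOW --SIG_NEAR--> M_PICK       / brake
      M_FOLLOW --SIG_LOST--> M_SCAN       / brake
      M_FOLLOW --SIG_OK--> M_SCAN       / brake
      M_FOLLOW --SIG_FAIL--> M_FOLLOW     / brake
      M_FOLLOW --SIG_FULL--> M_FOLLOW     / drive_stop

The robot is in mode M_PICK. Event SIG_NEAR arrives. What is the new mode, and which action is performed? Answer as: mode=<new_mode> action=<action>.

current mode = M_PICK; filter table to that mode:
  (M_PICK, SIG_NEAR) → (M_PICK, led_on)  ← event matches
  (M_PICK, SIG_OK) → (M_SCAN, led_on)
  (M_PICK, SIG_FAIL) → (M_FOLLOW, brake)
  (M_PICK, SIG_LOST) → (M_SCAN, brake)
  (M_PICK, SIG_FULL) → (M_SCAN, drive_stop)
event = SIG_NEAR selects (M_PICK, led_on)

mode=M_PICK action=led_on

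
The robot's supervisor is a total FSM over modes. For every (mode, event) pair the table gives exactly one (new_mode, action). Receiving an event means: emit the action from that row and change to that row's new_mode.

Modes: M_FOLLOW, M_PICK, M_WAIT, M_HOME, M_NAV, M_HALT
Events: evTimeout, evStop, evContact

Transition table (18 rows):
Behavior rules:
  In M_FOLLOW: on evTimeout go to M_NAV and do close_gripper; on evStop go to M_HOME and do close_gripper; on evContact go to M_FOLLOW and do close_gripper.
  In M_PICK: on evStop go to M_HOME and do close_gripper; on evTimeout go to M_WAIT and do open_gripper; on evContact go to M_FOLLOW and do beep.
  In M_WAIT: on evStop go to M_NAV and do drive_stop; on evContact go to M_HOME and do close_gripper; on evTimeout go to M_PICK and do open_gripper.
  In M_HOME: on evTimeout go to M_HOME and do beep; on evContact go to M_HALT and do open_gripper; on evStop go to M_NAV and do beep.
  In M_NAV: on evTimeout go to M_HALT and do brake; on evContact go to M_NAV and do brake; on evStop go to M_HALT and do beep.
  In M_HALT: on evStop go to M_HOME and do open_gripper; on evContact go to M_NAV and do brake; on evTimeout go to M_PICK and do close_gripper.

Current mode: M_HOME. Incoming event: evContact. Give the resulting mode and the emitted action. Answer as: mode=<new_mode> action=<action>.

current mode = M_HOME; filter table to that mode:
  (M_HOME, evTimeout) → (M_HOME, beep)
  (M_HOME, evContact) → (M_HALT, open_gripper)  ← event matches
  (M_HOME, evStop) → (M_NAV, beep)
event = evContact selects (M_HALT, open_gripper)

mode=M_HALT action=open_gripper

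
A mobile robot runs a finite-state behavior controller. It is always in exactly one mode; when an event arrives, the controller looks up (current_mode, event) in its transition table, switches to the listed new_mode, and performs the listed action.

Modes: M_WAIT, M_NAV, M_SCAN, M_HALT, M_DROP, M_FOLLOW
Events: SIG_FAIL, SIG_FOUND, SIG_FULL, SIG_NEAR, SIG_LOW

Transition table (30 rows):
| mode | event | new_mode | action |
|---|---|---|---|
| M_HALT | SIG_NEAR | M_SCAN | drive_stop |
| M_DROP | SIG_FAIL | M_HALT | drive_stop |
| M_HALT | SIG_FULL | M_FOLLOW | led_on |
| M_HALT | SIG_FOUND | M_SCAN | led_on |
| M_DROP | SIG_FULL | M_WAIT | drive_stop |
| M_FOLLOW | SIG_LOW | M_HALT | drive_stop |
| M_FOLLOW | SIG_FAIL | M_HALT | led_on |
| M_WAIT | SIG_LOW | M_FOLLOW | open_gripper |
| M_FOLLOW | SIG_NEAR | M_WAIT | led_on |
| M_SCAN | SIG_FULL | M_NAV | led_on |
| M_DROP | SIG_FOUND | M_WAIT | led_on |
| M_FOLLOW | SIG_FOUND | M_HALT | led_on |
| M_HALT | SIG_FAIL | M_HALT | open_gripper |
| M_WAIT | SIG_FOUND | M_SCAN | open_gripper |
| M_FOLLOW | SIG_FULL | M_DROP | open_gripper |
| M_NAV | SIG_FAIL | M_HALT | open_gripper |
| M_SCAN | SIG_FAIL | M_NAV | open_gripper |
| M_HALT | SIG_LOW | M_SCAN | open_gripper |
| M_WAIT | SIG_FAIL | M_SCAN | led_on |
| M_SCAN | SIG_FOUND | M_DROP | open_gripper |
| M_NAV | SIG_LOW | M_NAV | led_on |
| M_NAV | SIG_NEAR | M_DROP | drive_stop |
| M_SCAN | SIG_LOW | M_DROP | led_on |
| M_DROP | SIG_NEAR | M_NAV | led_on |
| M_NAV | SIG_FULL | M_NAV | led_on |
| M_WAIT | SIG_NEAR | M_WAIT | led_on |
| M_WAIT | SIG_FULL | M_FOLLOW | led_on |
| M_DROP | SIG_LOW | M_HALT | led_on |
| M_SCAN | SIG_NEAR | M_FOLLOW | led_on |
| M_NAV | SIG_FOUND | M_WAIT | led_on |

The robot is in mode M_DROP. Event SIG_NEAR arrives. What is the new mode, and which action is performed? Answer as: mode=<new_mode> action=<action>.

mode=M_NAV action=led_on

current mode = M_DROP; filter table to that mode:
  (M_DROP, SIG_FAIL) → (M_HALT, drive_stop)
  (M_DROP, SIG_FULL) → (M_WAIT, drive_stop)
  (M_DROP, SIG_FOUND) → (M_WAIT, led_on)
  (M_DROP, SIG_NEAR) → (M_NAV, led_on)  ← event matches
  (M_DROP, SIG_LOW) → (M_HALT, led_on)
event = SIG_NEAR selects (M_NAV, led_on)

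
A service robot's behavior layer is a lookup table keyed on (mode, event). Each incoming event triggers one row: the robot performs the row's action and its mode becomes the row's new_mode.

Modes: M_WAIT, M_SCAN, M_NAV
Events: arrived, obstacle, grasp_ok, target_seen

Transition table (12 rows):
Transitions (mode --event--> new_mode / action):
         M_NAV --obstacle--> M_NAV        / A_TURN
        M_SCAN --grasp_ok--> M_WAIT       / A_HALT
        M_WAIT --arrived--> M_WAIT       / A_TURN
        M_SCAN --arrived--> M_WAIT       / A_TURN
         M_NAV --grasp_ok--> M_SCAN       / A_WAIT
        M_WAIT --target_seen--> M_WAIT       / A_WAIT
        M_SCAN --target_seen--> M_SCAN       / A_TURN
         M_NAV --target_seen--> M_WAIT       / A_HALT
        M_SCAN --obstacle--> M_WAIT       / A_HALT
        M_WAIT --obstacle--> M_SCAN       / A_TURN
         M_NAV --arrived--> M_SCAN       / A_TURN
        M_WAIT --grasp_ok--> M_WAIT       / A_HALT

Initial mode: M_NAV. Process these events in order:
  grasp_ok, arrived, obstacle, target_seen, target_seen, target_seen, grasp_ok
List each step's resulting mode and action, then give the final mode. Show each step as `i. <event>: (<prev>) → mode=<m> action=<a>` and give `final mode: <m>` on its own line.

final mode: M_WAIT

1. grasp_ok: (M_NAV) → mode=M_SCAN action=A_WAIT
2. arrived: (M_SCAN) → mode=M_WAIT action=A_TURN
3. obstacle: (M_WAIT) → mode=M_SCAN action=A_TURN
4. target_seen: (M_SCAN) → mode=M_SCAN action=A_TURN
5. target_seen: (M_SCAN) → mode=M_SCAN action=A_TURN
6. target_seen: (M_SCAN) → mode=M_SCAN action=A_TURN
7. grasp_ok: (M_SCAN) → mode=M_WAIT action=A_HALT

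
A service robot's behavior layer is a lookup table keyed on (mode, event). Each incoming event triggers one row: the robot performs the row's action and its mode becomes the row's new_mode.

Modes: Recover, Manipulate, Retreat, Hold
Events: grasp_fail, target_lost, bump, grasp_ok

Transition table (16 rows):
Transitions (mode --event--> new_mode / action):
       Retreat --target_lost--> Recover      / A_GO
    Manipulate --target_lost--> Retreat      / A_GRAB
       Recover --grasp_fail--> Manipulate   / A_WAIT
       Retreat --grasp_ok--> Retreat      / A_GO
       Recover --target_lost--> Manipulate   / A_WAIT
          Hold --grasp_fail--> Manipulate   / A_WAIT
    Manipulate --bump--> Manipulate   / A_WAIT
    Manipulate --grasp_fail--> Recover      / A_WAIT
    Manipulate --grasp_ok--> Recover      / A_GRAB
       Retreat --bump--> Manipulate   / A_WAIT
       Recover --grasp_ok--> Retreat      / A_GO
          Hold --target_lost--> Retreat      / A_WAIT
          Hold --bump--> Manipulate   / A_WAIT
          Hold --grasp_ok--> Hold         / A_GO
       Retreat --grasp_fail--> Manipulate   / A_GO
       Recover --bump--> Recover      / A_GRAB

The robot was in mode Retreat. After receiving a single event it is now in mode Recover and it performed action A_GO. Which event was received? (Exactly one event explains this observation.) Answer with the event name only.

try grasp_fail: (Retreat, grasp_fail) → (Manipulate, A_GO)
try target_lost: (Retreat, target_lost) → (Recover, A_GO)  ← matches
try bump: (Retreat, bump) → (Manipulate, A_WAIT)
try grasp_ok: (Retreat, grasp_ok) → (Retreat, A_GO)

target_lost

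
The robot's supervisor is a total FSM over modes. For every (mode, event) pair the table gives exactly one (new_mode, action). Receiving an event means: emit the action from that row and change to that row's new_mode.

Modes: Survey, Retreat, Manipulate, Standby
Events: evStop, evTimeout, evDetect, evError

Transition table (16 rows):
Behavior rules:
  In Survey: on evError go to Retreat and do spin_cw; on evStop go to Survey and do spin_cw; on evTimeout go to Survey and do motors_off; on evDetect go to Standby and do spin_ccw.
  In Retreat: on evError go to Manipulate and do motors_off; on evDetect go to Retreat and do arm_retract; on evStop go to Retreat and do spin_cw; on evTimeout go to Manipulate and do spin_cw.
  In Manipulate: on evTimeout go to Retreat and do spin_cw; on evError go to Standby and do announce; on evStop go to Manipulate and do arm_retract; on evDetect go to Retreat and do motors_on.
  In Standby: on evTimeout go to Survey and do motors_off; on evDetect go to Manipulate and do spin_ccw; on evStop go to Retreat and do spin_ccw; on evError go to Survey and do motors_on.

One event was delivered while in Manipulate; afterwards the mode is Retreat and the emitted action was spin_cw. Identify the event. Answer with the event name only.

evTimeout

try evStop: (Manipulate, evStop) → (Manipulate, arm_retract)
try evTimeout: (Manipulate, evTimeout) → (Retreat, spin_cw)  ← matches
try evDetect: (Manipulate, evDetect) → (Retreat, motors_on)
try evError: (Manipulate, evError) → (Standby, announce)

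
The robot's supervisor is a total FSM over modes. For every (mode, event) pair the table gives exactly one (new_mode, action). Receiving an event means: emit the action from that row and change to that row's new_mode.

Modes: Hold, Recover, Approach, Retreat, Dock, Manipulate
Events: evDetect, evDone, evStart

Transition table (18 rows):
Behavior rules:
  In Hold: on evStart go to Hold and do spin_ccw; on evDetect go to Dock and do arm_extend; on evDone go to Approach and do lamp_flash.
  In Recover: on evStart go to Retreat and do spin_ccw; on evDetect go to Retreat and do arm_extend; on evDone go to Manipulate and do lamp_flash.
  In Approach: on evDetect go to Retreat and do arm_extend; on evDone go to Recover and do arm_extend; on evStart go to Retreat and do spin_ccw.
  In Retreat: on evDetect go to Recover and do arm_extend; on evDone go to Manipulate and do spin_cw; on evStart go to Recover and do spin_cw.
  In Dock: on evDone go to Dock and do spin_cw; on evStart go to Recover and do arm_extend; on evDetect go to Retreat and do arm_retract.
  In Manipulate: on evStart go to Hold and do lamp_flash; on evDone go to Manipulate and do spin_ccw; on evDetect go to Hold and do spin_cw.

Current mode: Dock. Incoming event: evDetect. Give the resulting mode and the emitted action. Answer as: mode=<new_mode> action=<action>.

mode=Retreat action=arm_retract

current mode = Dock; filter table to that mode:
  (Dock, evDone) → (Dock, spin_cw)
  (Dock, evStart) → (Recover, arm_extend)
  (Dock, evDetect) → (Retreat, arm_retract)  ← event matches
event = evDetect selects (Retreat, arm_retract)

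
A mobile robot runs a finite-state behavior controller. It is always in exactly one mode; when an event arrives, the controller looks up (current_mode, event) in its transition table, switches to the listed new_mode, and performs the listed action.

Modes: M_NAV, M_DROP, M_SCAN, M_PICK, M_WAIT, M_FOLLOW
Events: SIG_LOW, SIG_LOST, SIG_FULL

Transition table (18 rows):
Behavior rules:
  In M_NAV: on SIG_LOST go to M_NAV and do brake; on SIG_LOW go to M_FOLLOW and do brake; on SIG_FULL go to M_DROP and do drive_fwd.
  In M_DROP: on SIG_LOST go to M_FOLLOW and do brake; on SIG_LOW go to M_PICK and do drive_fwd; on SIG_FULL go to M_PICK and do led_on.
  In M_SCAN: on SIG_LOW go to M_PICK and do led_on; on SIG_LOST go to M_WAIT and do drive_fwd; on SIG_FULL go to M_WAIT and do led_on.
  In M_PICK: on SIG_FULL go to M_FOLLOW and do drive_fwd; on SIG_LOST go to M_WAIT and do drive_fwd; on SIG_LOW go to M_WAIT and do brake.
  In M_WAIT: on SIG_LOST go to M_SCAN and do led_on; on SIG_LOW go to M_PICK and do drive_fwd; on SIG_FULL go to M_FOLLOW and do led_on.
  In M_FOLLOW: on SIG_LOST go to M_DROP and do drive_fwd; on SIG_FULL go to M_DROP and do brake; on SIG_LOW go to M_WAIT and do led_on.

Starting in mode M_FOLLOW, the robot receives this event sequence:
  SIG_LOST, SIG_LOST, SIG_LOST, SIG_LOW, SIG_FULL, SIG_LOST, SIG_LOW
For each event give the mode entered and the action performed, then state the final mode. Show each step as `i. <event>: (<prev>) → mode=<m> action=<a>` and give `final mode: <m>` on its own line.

1. SIG_LOST: (M_FOLLOW) → mode=M_DROP action=drive_fwd
2. SIG_LOST: (M_DROP) → mode=M_FOLLOW action=brake
3. SIG_LOST: (M_FOLLOW) → mode=M_DROP action=drive_fwd
4. SIG_LOW: (M_DROP) → mode=M_PICK action=drive_fwd
5. SIG_FULL: (M_PICK) → mode=M_FOLLOW action=drive_fwd
6. SIG_LOST: (M_FOLLOW) → mode=M_DROP action=drive_fwd
7. SIG_LOW: (M_DROP) → mode=M_PICK action=drive_fwd

final mode: M_PICK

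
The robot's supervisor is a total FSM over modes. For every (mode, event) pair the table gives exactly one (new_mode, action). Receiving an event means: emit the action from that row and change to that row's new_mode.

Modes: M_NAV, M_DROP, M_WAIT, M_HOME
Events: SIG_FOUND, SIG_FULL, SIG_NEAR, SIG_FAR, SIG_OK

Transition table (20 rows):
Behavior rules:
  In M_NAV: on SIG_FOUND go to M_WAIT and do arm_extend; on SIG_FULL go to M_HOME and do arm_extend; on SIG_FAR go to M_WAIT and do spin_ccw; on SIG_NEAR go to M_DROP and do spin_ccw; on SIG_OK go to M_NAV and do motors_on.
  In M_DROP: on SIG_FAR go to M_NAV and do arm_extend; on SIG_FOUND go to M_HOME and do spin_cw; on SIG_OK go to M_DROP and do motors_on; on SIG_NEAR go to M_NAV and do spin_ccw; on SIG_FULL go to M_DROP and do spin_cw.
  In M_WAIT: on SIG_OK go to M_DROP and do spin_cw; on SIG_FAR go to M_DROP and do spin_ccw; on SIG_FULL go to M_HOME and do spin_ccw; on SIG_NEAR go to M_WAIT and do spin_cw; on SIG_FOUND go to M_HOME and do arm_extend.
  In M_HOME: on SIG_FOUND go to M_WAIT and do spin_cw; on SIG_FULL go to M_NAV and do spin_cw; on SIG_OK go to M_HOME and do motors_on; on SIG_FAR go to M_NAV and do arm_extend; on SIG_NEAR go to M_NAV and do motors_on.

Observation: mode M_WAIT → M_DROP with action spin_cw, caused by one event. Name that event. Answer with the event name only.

try SIG_FOUND: (M_WAIT, SIG_FOUND) → (M_HOME, arm_extend)
try SIG_FULL: (M_WAIT, SIG_FULL) → (M_HOME, spin_ccw)
try SIG_NEAR: (M_WAIT, SIG_NEAR) → (M_WAIT, spin_cw)
try SIG_FAR: (M_WAIT, SIG_FAR) → (M_DROP, spin_ccw)
try SIG_OK: (M_WAIT, SIG_OK) → (M_DROP, spin_cw)  ← matches

SIG_OK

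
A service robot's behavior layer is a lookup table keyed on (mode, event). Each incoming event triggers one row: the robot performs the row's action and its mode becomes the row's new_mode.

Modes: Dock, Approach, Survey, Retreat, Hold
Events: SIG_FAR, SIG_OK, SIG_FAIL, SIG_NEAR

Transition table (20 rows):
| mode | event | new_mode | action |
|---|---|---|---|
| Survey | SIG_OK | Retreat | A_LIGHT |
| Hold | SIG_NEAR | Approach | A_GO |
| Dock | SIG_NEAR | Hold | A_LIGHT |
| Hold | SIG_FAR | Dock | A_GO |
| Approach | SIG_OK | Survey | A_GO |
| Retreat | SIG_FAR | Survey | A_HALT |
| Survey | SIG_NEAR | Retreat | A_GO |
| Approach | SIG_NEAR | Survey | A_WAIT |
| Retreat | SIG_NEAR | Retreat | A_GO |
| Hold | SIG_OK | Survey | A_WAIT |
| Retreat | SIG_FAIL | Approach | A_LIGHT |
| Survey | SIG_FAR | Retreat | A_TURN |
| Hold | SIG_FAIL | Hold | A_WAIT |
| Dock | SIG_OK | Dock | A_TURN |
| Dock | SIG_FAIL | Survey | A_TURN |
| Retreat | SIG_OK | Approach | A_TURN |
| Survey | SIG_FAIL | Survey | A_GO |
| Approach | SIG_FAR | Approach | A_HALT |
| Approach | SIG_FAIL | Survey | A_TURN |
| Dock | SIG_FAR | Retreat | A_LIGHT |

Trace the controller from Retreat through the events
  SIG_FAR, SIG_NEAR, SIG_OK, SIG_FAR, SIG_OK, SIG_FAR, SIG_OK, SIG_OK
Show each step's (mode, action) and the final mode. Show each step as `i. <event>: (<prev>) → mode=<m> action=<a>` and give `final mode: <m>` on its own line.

final mode: Survey

1. SIG_FAR: (Retreat) → mode=Survey action=A_HALT
2. SIG_NEAR: (Survey) → mode=Retreat action=A_GO
3. SIG_OK: (Retreat) → mode=Approach action=A_TURN
4. SIG_FAR: (Approach) → mode=Approach action=A_HALT
5. SIG_OK: (Approach) → mode=Survey action=A_GO
6. SIG_FAR: (Survey) → mode=Retreat action=A_TURN
7. SIG_OK: (Retreat) → mode=Approach action=A_TURN
8. SIG_OK: (Approach) → mode=Survey action=A_GO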